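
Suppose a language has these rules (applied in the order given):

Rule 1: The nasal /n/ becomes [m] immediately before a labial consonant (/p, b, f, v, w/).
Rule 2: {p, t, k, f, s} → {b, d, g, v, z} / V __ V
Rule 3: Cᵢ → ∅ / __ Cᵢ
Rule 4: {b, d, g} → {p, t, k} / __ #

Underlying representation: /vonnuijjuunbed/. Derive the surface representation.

Rule 1 (nasal place assimilation): /n/ precedes the labial consonant /b/, so it assimilates in place to [m]. /vonnuijjuunbed/ → vonnuijjuumbed.
Rule 2 (intervocalic voicing): no segment meets the environment; /vonnuijjuumbed/ is unchanged.
Rule 3 (degemination): /nn/ is a geminate; the first /n/ deletes. /jj/ is a geminate; the first /j/ deletes. /vonnuijjuumbed/ → vonuijuumbed.
Rule 4 (final devoicing): /d/ is a voiced stop in word-final position, so it devoices to [t]. /vonuijuumbed/ → vonuijuumbet.

vonuijuumbet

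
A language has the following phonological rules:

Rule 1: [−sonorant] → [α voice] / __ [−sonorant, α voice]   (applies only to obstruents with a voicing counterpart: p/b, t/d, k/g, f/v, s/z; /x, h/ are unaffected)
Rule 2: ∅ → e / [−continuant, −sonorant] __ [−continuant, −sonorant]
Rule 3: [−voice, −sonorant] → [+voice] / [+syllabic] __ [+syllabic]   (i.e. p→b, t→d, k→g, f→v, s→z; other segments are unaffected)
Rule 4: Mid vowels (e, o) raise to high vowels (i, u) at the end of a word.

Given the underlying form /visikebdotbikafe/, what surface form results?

Rule 1 (regressive voicing assimilation): /t/ precedes the voiced obstruent /b/, so it voices to [d] by assimilation. /visikebdotbikafe/ → visikebdodbikafe.
Rule 2 (stop-cluster e-epenthesis): /b/ and /d/ form a stop–stop cluster, so [e] is inserted between them. /d/ and /b/ form a stop–stop cluster, so [e] is inserted between them. /visikebdodbikafe/ → visikebedodebikafe.
Rule 3 (intervocalic voicing): /s/ is a voiceless obstruent between vowels /i/ and /i/, so it voices to [z]. /k/ is a voiceless obstruent between vowels /i/ and /e/, so it voices to [g]. /k/ is a voiceless obstruent between vowels /i/ and /a/, so it voices to [g]. /f/ is a voiceless obstruent between vowels /a/ and /e/, so it voices to [v]. /visikebedodebikafe/ → vizigebedodebigave.
Rule 4 (final vowel raising): /e/ is a mid vowel in word-final position, so it raises to [i]. /vizigebedodebigave/ → vizigebedodebigavi.

vizigebedodebigavi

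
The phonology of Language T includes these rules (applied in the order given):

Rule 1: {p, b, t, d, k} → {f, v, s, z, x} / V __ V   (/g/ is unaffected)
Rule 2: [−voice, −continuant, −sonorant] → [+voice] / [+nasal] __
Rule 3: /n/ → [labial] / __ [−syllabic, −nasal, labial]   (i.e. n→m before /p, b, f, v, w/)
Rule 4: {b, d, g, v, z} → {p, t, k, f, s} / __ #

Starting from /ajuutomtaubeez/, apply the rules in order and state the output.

ajuusomdauvees

Rule 1 (intervocalic spirantization): /t/ is a stop between vowels /u/ and /o/, so it spirantizes to the fricative [s]. /b/ is a stop between vowels /u/ and /e/, so it spirantizes to the fricative [v]. /ajuutomtaubeez/ → ajuusomtauveez.
Rule 2 (post-nasal voicing): /t/ is a voiceless stop immediately after the nasal /m/, so it voices to [d]. /ajuusomtauveez/ → ajuusomdauveez.
Rule 3 (nasal place assimilation): no segment meets the environment; /ajuusomdauveez/ is unchanged.
Rule 4 (final devoicing): /z/ is a voiced obstruent in word-final position, so it devoices to [s]. /ajuusomdauveez/ → ajuusomdauvees.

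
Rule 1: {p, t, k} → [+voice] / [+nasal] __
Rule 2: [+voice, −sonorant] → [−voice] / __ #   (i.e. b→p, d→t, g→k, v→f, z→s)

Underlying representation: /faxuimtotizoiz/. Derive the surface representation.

Rule 1 (post-nasal voicing): /t/ is a voiceless stop immediately after the nasal /m/, so it voices to [d]. /faxuimtotizoiz/ → faxuimdotizoiz.
Rule 2 (final devoicing): /z/ is a voiced obstruent in word-final position, so it devoices to [s]. /faxuimdotizoiz/ → faxuimdotizois.

faxuimdotizois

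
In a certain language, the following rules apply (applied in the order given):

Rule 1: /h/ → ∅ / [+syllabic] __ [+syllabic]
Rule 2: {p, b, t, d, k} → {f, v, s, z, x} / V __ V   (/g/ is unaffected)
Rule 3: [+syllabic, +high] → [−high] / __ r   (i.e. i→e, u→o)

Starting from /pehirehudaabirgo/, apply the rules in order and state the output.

Rule 1 (intervocalic h-deletion): /h/ occurs between vowels /e/ and /i/, so it deletes. /h/ occurs between vowels /e/ and /u/, so it deletes. /pehirehudaabirgo/ → peireudaabirgo.
Rule 2 (intervocalic spirantization): /d/ is a stop between vowels /u/ and /a/, so it spirantizes to the fricative [z]. /b/ is a stop between vowels /a/ and /i/, so it spirantizes to the fricative [v]. /peireudaabirgo/ → peireuzaavirgo.
Rule 3 (pre-rhotic lowering): /i/ is a high vowel immediately before /r/, so it lowers to [e]. /i/ is a high vowel immediately before /r/, so it lowers to [e]. /peireuzaavirgo/ → peereuzaavergo.

peereuzaavergo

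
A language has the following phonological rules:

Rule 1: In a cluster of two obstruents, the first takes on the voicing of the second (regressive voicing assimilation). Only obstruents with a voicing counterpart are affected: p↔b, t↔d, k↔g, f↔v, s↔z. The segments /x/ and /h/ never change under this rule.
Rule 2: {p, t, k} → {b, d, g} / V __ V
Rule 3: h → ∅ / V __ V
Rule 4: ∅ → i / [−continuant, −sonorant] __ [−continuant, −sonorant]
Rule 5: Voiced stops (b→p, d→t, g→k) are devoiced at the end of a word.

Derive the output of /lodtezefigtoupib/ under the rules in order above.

lotitezefikitoubip

Rule 1 (regressive voicing assimilation): /d/ precedes the voiceless obstruent /t/, so it devoices to [t] by assimilation. /g/ precedes the voiceless obstruent /t/, so it devoices to [k] by assimilation. /lodtezefigtoupib/ → lottezefiktoupib.
Rule 2 (intervocalic voicing): /p/ is a voiceless stop between vowels /u/ and /i/, so it voices to [b]. /lottezefiktoupib/ → lottezefiktoubib.
Rule 3 (intervocalic h-deletion): no segment meets the environment; /lottezefiktoubib/ is unchanged.
Rule 4 (stop-cluster i-epenthesis): /t/ and /t/ form a stop–stop cluster, so [i] is inserted between them. /k/ and /t/ form a stop–stop cluster, so [i] is inserted between them. /lottezefiktoubib/ → lotitezefikitoubib.
Rule 5 (final devoicing): /b/ is a voiced stop in word-final position, so it devoices to [p]. /lotitezefikitoubib/ → lotitezefikitoubip.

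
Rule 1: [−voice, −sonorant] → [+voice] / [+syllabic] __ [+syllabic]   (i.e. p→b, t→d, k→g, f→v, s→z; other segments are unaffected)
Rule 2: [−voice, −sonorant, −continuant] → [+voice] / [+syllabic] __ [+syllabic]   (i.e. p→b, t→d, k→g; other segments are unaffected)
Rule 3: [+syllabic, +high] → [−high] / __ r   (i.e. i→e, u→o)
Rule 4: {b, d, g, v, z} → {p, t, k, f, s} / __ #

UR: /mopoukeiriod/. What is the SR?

mobougeeriot

Rule 1 (intervocalic voicing): /p/ is a voiceless obstruent between vowels /o/ and /o/, so it voices to [b]. /k/ is a voiceless obstruent between vowels /u/ and /e/, so it voices to [g]. /mopoukeiriod/ → mobougeiriod.
Rule 2 (intervocalic voicing): no segment meets the environment; /mobougeiriod/ is unchanged.
Rule 3 (pre-rhotic lowering): /i/ is a high vowel immediately before /r/, so it lowers to [e]. /mobougeiriod/ → mobougeeriod.
Rule 4 (final devoicing): /d/ is a voiced obstruent in word-final position, so it devoices to [t]. /mobougeeriod/ → mobougeeriot.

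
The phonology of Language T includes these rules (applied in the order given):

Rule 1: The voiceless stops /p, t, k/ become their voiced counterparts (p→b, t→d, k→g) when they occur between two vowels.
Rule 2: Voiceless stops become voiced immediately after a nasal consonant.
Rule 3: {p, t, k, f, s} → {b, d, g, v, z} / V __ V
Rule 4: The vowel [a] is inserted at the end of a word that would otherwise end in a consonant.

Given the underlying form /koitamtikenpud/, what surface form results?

koidamdigenbuda

Rule 1 (intervocalic voicing): /t/ is a voiceless stop between vowels /i/ and /a/, so it voices to [d]. /k/ is a voiceless stop between vowels /i/ and /e/, so it voices to [g]. /koitamtikenpud/ → koidamtigenpud.
Rule 2 (post-nasal voicing): /t/ is a voiceless stop immediately after the nasal /m/, so it voices to [d]. /p/ is a voiceless stop immediately after the nasal /n/, so it voices to [b]. /koidamtigenpud/ → koidamdigenbud.
Rule 3 (intervocalic voicing): no segment meets the environment; /koidamdigenbud/ is unchanged.
Rule 4 (final a-epenthesis): the form ends in the consonant /d/, so [a] is inserted word-finally. /koidamdigenbud/ → koidamdigenbuda.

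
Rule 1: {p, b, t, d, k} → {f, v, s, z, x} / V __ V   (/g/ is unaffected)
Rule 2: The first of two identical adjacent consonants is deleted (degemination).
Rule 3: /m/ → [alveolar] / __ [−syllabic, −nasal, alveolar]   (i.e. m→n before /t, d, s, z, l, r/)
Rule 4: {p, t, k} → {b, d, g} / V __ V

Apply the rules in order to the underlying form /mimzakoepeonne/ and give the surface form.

Rule 1 (intervocalic spirantization): /k/ is a stop between vowels /a/ and /o/, so it spirantizes to the fricative [x]. /p/ is a stop between vowels /e/ and /e/, so it spirantizes to the fricative [f]. /mimzakoepeonne/ → mimzaxoefeonne.
Rule 2 (degemination): /nn/ is a geminate; the first /n/ deletes. /mimzaxoefeonne/ → mimzaxoefeone.
Rule 3 (nasal place assimilation): /m/ precedes the alveolar consonant /z/, so it assimilates in place to [n]. /mimzaxoefeone/ → minzaxoefeone.
Rule 4 (intervocalic voicing): no segment meets the environment; /minzaxoefeone/ is unchanged.

minzaxoefeone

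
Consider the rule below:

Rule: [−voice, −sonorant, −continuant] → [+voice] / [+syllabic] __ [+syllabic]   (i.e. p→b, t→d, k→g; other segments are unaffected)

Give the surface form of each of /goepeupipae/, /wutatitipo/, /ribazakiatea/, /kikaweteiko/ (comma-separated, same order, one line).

goebeubibae, wudadidibo, ribazagiadea, kigawedeigo

/goepeupipae/: /p/ is a voiceless stop between vowels /e/ and /e/, so it voices to [b]. /p/ is a voiceless stop between vowels /u/ and /i/, so it voices to [b]. /p/ is a voiceless stop between vowels /i/ and /a/, so it voices to [b]. → [goebeubibae].
/wutatitipo/: /t/ is a voiceless stop between vowels /u/ and /a/, so it voices to [d]. /t/ is a voiceless stop between vowels /a/ and /i/, so it voices to [d]. /t/ is a voiceless stop between vowels /i/ and /i/, so it voices to [d]. /p/ is a voiceless stop between vowels /i/ and /o/, so it voices to [b]. → [wudadidibo].
/ribazakiatea/: /k/ is a voiceless stop between vowels /a/ and /i/, so it voices to [g]. /t/ is a voiceless stop between vowels /a/ and /e/, so it voices to [d]. → [ribazagiadea].
/kikaweteiko/: /k/ is a voiceless stop between vowels /i/ and /a/, so it voices to [g]. /t/ is a voiceless stop between vowels /e/ and /e/, so it voices to [d]. /k/ is a voiceless stop between vowels /i/ and /o/, so it voices to [g]. → [kigawedeigo].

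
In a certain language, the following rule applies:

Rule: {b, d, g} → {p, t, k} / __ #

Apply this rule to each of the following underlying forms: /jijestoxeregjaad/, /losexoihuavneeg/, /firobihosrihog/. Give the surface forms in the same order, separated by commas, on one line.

/jijestoxeregjaad/: /d/ is a voiced stop in word-final position, so it devoices to [t]. → [jijestoxeregjaat].
/losexoihuavneeg/: /g/ is a voiced stop in word-final position, so it devoices to [k]. → [losexoihuavneek].
/firobihosrihog/: /g/ is a voiced stop in word-final position, so it devoices to [k]. → [firobihosrihok].

jijestoxeregjaat, losexoihuavneek, firobihosrihok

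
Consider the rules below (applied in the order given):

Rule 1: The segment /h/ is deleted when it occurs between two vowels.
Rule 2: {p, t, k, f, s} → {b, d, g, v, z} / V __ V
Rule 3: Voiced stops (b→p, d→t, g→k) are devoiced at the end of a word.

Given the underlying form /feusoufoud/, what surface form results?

feuzouvout

Rule 1 (intervocalic h-deletion): no segment meets the environment; /feusoufoud/ is unchanged.
Rule 2 (intervocalic voicing): /s/ is a voiceless obstruent between vowels /u/ and /o/, so it voices to [z]. /f/ is a voiceless obstruent between vowels /u/ and /o/, so it voices to [v]. /feusoufoud/ → feuzouvoud.
Rule 3 (final devoicing): /d/ is a voiced stop in word-final position, so it devoices to [t]. /feuzouvoud/ → feuzouvout.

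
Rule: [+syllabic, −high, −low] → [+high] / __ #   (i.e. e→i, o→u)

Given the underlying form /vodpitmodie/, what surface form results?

/e/ is a mid vowel in word-final position, so it raises to [i].
Surface form: [vodpitmodii].

vodpitmodii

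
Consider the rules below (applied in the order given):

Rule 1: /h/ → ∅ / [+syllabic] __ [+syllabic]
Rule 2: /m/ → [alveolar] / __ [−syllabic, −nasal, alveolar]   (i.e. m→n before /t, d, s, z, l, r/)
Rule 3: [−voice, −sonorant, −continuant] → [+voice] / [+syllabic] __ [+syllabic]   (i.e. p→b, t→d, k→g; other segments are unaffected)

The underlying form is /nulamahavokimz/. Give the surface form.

nulamaavoginz

Rule 1 (intervocalic h-deletion): /h/ occurs between vowels /a/ and /a/, so it deletes. /nulamahavokimz/ → nulamaavokimz.
Rule 2 (nasal place assimilation): /m/ precedes the alveolar consonant /z/, so it assimilates in place to [n]. /nulamaavokimz/ → nulamaavokinz.
Rule 3 (intervocalic voicing): /k/ is a voiceless stop between vowels /o/ and /i/, so it voices to [g]. /nulamaavokinz/ → nulamaavoginz.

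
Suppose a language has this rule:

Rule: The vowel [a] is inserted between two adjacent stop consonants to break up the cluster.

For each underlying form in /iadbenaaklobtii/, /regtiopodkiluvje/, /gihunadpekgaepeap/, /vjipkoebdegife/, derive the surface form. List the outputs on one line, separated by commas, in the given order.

/iadbenaaklobtii/: /d/ and /b/ form a stop–stop cluster, so [a] is inserted between them. /b/ and /t/ form a stop–stop cluster, so [a] is inserted between them. → [iadabenaaklobatii].
/regtiopodkiluvje/: /g/ and /t/ form a stop–stop cluster, so [a] is inserted between them. /d/ and /k/ form a stop–stop cluster, so [a] is inserted between them. → [regatiopodakiluvje].
/gihunadpekgaepeap/: /d/ and /p/ form a stop–stop cluster, so [a] is inserted between them. /k/ and /g/ form a stop–stop cluster, so [a] is inserted between them. → [gihunadapekagaepeap].
/vjipkoebdegife/: /p/ and /k/ form a stop–stop cluster, so [a] is inserted between them. /b/ and /d/ form a stop–stop cluster, so [a] is inserted between them. → [vjipakoebadegife].

iadabenaaklobatii, regatiopodakiluvje, gihunadapekagaepeap, vjipakoebadegife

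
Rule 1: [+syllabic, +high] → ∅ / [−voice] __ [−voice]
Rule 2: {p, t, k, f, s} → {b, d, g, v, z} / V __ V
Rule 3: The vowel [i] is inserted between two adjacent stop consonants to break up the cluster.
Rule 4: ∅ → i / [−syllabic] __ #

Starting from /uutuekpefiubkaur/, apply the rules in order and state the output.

uuduekipeviubikauri

Rule 1 (high vowel syncope): no segment meets the environment; /uutuekpefiubkaur/ is unchanged.
Rule 2 (intervocalic voicing): /t/ is a voiceless obstruent between vowels /u/ and /u/, so it voices to [d]. /f/ is a voiceless obstruent between vowels /e/ and /i/, so it voices to [v]. /uutuekpefiubkaur/ → uuduekpeviubkaur.
Rule 3 (stop-cluster i-epenthesis): /k/ and /p/ form a stop–stop cluster, so [i] is inserted between them. /b/ and /k/ form a stop–stop cluster, so [i] is inserted between them. /uuduekpeviubkaur/ → uuduekipeviubikaur.
Rule 4 (final i-epenthesis): the form ends in the consonant /r/, so [i] is inserted word-finally. /uuduekipeviubikaur/ → uuduekipeviubikauri.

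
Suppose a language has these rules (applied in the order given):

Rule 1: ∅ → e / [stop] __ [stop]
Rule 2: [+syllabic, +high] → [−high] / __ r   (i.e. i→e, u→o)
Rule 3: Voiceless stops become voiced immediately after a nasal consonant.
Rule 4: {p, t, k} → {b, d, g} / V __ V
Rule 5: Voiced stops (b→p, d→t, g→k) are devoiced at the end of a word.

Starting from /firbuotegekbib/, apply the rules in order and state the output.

ferbuodegegebip

Rule 1 (stop-cluster e-epenthesis): /k/ and /b/ form a stop–stop cluster, so [e] is inserted between them. /firbuotegekbib/ → firbuotegekebib.
Rule 2 (pre-rhotic lowering): /i/ is a high vowel immediately before /r/, so it lowers to [e]. /firbuotegekebib/ → ferbuotegekebib.
Rule 3 (post-nasal voicing): no segment meets the environment; /ferbuotegekebib/ is unchanged.
Rule 4 (intervocalic voicing): /t/ is a voiceless stop between vowels /o/ and /e/, so it voices to [d]. /k/ is a voiceless stop between vowels /e/ and /e/, so it voices to [g]. /ferbuotegekebib/ → ferbuodegegebib.
Rule 5 (final devoicing): /b/ is a voiced stop in word-final position, so it devoices to [p]. /ferbuodegegebib/ → ferbuodegegebip.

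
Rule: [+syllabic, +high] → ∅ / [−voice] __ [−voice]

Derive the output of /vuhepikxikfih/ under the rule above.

/i/ is a high vowel flanked by voiceless consonants /p/ and /k/, so it deletes.
/i/ is a high vowel flanked by voiceless consonants /x/ and /k/, so it deletes.
/i/ is a high vowel flanked by voiceless consonants /f/ and /h/, so it deletes.
The other instance of /u/ does not occur in the required environment and remains unchanged.
Surface form: [vuhepkxkfh].

vuhepkxkfh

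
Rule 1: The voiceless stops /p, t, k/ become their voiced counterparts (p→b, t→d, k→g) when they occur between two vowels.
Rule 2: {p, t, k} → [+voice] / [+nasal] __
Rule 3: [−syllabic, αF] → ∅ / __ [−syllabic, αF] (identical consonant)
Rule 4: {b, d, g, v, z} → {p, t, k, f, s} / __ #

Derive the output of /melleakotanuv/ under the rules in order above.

meleagodanuf

Rule 1 (intervocalic voicing): /k/ is a voiceless stop between vowels /a/ and /o/, so it voices to [g]. /t/ is a voiceless stop between vowels /o/ and /a/, so it voices to [d]. /melleakotanuv/ → melleagodanuv.
Rule 2 (post-nasal voicing): no segment meets the environment; /melleagodanuv/ is unchanged.
Rule 3 (degemination): /ll/ is a geminate; the first /l/ deletes. /melleagodanuv/ → meleagodanuv.
Rule 4 (final devoicing): /v/ is a voiced obstruent in word-final position, so it devoices to [f]. /meleagodanuv/ → meleagodanuf.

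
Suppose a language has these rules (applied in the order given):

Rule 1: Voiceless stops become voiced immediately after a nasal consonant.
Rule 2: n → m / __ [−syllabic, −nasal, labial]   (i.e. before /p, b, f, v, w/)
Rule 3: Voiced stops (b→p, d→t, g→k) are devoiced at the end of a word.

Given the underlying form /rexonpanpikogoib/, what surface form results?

rexombambikogoip

Rule 1 (post-nasal voicing): /p/ is a voiceless stop immediately after the nasal /n/, so it voices to [b]. /p/ is a voiceless stop immediately after the nasal /n/, so it voices to [b]. /rexonpanpikogoib/ → rexonbanbikogoib.
Rule 2 (nasal place assimilation): /n/ precedes the labial consonant /b/, so it assimilates in place to [m]. /n/ precedes the labial consonant /b/, so it assimilates in place to [m]. /rexonbanbikogoib/ → rexombambikogoib.
Rule 3 (final devoicing): /b/ is a voiced stop in word-final position, so it devoices to [p]. /rexombambikogoib/ → rexombambikogoip.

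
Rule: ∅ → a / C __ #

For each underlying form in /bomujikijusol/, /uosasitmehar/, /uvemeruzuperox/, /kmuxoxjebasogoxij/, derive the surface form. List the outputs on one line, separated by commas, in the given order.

/bomujikijusol/: the form ends in the consonant /l/, so [a] is inserted word-finally. → [bomujikijusola].
/uosasitmehar/: the form ends in the consonant /r/, so [a] is inserted word-finally. → [uosasitmehara].
/uvemeruzuperox/: the form ends in the consonant /x/, so [a] is inserted word-finally. → [uvemeruzuperoxa].
/kmuxoxjebasogoxij/: the form ends in the consonant /j/, so [a] is inserted word-finally. → [kmuxoxjebasogoxija].

bomujikijusola, uosasitmehara, uvemeruzuperoxa, kmuxoxjebasogoxija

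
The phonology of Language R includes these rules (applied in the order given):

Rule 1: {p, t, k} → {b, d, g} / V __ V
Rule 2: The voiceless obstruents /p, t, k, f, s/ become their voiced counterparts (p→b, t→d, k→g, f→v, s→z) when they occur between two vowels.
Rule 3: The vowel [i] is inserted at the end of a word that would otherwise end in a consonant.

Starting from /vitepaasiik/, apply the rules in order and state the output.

Rule 1 (intervocalic voicing): /t/ is a voiceless stop between vowels /i/ and /e/, so it voices to [d]. /p/ is a voiceless stop between vowels /e/ and /a/, so it voices to [b]. /vitepaasiik/ → videbaasiik.
Rule 2 (intervocalic voicing): /s/ is a voiceless obstruent between vowels /a/ and /i/, so it voices to [z]. /videbaasiik/ → videbaaziik.
Rule 3 (final i-epenthesis): the form ends in the consonant /k/, so [i] is inserted word-finally. /videbaaziik/ → videbaaziiki.

videbaaziiki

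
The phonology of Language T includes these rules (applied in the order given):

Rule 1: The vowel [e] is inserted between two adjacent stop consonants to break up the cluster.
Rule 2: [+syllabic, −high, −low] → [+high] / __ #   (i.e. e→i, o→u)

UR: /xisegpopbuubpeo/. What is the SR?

xisegepopebuubepeu

Rule 1 (stop-cluster e-epenthesis): /g/ and /p/ form a stop–stop cluster, so [e] is inserted between them. /p/ and /b/ form a stop–stop cluster, so [e] is inserted between them. /b/ and /p/ form a stop–stop cluster, so [e] is inserted between them. /xisegpopbuubpeo/ → xisegepopebuubepeo.
Rule 2 (final vowel raising): /o/ is a mid vowel in word-final position, so it raises to [u]. /xisegepopebuubepeo/ → xisegepopebuubepeu.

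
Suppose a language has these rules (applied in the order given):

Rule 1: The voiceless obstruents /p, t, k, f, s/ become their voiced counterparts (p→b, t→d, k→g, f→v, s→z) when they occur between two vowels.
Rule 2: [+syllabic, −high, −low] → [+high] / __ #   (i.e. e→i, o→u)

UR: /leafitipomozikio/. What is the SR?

leavidibomozigiu

Rule 1 (intervocalic voicing): /f/ is a voiceless obstruent between vowels /a/ and /i/, so it voices to [v]. /t/ is a voiceless obstruent between vowels /i/ and /i/, so it voices to [d]. /p/ is a voiceless obstruent between vowels /i/ and /o/, so it voices to [b]. /k/ is a voiceless obstruent between vowels /i/ and /i/, so it voices to [g]. /leafitipomozikio/ → leavidibomozigio.
Rule 2 (final vowel raising): /o/ is a mid vowel in word-final position, so it raises to [u]. /leavidibomozigio/ → leavidibomozigiu.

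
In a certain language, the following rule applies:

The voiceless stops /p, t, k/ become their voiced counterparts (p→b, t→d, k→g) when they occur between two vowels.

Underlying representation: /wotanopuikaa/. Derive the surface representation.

wodanobuigaa

/t/ is a voiceless stop between vowels /o/ and /a/, so it voices to [d].
/p/ is a voiceless stop between vowels /o/ and /u/, so it voices to [b].
/k/ is a voiceless stop between vowels /i/ and /a/, so it voices to [g].
Surface form: [wodanobuigaa].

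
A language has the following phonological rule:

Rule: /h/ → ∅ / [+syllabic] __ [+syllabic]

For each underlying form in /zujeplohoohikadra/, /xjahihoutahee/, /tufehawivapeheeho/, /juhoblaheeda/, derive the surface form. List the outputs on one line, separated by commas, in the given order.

/zujeplohoohikadra/: /h/ occurs between vowels /o/ and /o/, so it deletes. /h/ occurs between vowels /o/ and /i/, so it deletes. → [zujeploooikadra].
/xjahihoutahee/: /h/ occurs between vowels /a/ and /i/, so it deletes. /h/ occurs between vowels /i/ and /o/, so it deletes. /h/ occurs between vowels /a/ and /e/, so it deletes. → [xjaioutaee].
/tufehawivapeheeho/: /h/ occurs between vowels /e/ and /a/, so it deletes. /h/ occurs between vowels /e/ and /e/, so it deletes. /h/ occurs between vowels /e/ and /o/, so it deletes. → [tufeawivapeeeo].
/juhoblaheeda/: /h/ occurs between vowels /u/ and /o/, so it deletes. /h/ occurs between vowels /a/ and /e/, so it deletes. → [juoblaeeda].

zujeploooikadra, xjaioutaee, tufeawivapeeeo, juoblaeeda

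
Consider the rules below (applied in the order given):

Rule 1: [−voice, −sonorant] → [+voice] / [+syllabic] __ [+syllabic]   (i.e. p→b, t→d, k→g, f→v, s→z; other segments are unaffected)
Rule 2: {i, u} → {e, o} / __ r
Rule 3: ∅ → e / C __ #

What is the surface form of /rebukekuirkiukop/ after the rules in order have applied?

rebugeguerkiugope

Rule 1 (intervocalic voicing): /k/ is a voiceless obstruent between vowels /u/ and /e/, so it voices to [g]. /k/ is a voiceless obstruent between vowels /e/ and /u/, so it voices to [g]. /k/ is a voiceless obstruent between vowels /u/ and /o/, so it voices to [g]. /rebukekuirkiukop/ → rebugeguirkiugop.
Rule 2 (pre-rhotic lowering): /i/ is a high vowel immediately before /r/, so it lowers to [e]. /rebugeguirkiugop/ → rebugeguerkiugop.
Rule 3 (final e-epenthesis): the form ends in the consonant /p/, so [e] is inserted word-finally. /rebugeguerkiugop/ → rebugeguerkiugope.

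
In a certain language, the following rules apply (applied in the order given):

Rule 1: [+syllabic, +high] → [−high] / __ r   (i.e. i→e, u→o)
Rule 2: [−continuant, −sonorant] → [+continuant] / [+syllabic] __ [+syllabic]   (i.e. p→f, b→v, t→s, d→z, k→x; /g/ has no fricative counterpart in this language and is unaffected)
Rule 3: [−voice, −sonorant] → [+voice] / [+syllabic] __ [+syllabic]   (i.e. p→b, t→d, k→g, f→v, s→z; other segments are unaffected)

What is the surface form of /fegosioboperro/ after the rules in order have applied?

Rule 1 (pre-rhotic lowering): no segment meets the environment; /fegosioboperro/ is unchanged.
Rule 2 (intervocalic spirantization): /b/ is a stop between vowels /o/ and /o/, so it spirantizes to the fricative [v]. /p/ is a stop between vowels /o/ and /e/, so it spirantizes to the fricative [f]. /fegosioboperro/ → fegosiovoferro.
Rule 3 (intervocalic voicing): /s/ is a voiceless obstruent between vowels /o/ and /i/, so it voices to [z]. /f/ is a voiceless obstruent between vowels /o/ and /e/, so it voices to [v]. /fegosiovoferro/ → fegoziovoverro.

fegoziovoverro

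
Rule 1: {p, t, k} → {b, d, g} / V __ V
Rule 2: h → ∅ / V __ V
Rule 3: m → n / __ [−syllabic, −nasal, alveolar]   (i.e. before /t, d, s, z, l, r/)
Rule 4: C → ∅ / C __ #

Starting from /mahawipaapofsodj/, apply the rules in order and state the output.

Rule 1 (intervocalic voicing): /p/ is a voiceless stop between vowels /i/ and /a/, so it voices to [b]. /p/ is a voiceless stop between vowels /a/ and /o/, so it voices to [b]. /mahawipaapofsodj/ → mahawibaabofsodj.
Rule 2 (intervocalic h-deletion): /h/ occurs between vowels /a/ and /a/, so it deletes. /mahawibaabofsodj/ → maawibaabofsodj.
Rule 3 (nasal place assimilation): no segment meets the environment; /maawibaabofsodj/ is unchanged.
Rule 4 (final cluster simplification): /j/ is the second consonant of a word-final cluster /dj/, so it deletes. /maawibaabofsodj/ → maawibaabofsod.

maawibaabofsod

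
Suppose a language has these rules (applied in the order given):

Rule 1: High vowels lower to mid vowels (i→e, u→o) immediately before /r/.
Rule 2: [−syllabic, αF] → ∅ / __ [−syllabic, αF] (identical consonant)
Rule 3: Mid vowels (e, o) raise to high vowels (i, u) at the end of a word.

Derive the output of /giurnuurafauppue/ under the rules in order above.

giornuorafaupui

Rule 1 (pre-rhotic lowering): /u/ is a high vowel immediately before /r/, so it lowers to [o]. /u/ is a high vowel immediately before /r/, so it lowers to [o]. /giurnuurafauppue/ → giornuorafauppue.
Rule 2 (degemination): /pp/ is a geminate; the first /p/ deletes. /giornuorafauppue/ → giornuorafaupue.
Rule 3 (final vowel raising): /e/ is a mid vowel in word-final position, so it raises to [i]. /giornuorafaupue/ → giornuorafaupui.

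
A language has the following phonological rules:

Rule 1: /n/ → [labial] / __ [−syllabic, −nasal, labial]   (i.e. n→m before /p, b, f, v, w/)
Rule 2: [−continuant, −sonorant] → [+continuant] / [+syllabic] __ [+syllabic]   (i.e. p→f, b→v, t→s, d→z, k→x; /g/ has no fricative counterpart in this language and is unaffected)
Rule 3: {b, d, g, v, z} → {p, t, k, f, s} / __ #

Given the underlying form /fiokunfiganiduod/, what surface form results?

fioxumfiganizuot

Rule 1 (nasal place assimilation): /n/ precedes the labial consonant /f/, so it assimilates in place to [m]. /fiokunfiganiduod/ → fiokumfiganiduod.
Rule 2 (intervocalic spirantization): /k/ is a stop between vowels /o/ and /u/, so it spirantizes to the fricative [x]. /d/ is a stop between vowels /i/ and /u/, so it spirantizes to the fricative [z]. /fiokumfiganiduod/ → fioxumfiganizuod.
Rule 3 (final devoicing): /d/ is a voiced obstruent in word-final position, so it devoices to [t]. /fioxumfiganizuod/ → fioxumfiganizuot.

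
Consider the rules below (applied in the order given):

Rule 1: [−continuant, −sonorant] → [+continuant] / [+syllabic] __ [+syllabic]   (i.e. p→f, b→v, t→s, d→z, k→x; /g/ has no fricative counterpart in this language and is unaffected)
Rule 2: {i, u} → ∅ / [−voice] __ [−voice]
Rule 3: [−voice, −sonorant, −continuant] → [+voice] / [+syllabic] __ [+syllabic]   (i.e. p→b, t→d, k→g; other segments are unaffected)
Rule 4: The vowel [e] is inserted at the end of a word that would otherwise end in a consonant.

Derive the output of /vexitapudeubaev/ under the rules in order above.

Rule 1 (intervocalic spirantization): /t/ is a stop between vowels /i/ and /a/, so it spirantizes to the fricative [s]. /p/ is a stop between vowels /a/ and /u/, so it spirantizes to the fricative [f]. /d/ is a stop between vowels /u/ and /e/, so it spirantizes to the fricative [z]. /b/ is a stop between vowels /u/ and /a/, so it spirantizes to the fricative [v]. /vexitapudeubaev/ → vexisafuzeuvaev.
Rule 2 (high vowel syncope): /i/ is a high vowel flanked by voiceless consonants /x/ and /s/, so it deletes. /vexisafuzeuvaev/ → vexsafuzeuvaev.
Rule 3 (intervocalic voicing): no segment meets the environment; /vexsafuzeuvaev/ is unchanged.
Rule 4 (final e-epenthesis): the form ends in the consonant /v/, so [e] is inserted word-finally. /vexsafuzeuvaev/ → vexsafuzeuvaeve.

vexsafuzeuvaeve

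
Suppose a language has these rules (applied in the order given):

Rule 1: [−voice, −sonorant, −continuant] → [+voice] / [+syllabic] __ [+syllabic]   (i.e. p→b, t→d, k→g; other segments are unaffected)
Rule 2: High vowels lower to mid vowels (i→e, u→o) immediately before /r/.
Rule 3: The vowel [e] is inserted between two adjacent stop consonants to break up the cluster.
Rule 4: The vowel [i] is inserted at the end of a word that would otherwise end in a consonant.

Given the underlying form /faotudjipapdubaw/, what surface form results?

Rule 1 (intervocalic voicing): /t/ is a voiceless stop between vowels /o/ and /u/, so it voices to [d]. /p/ is a voiceless stop between vowels /i/ and /a/, so it voices to [b]. /faotudjipapdubaw/ → faodudjibapdubaw.
Rule 2 (pre-rhotic lowering): no segment meets the environment; /faodudjibapdubaw/ is unchanged.
Rule 3 (stop-cluster e-epenthesis): /p/ and /d/ form a stop–stop cluster, so [e] is inserted between them. /faodudjibapdubaw/ → faodudjibapedubaw.
Rule 4 (final i-epenthesis): the form ends in the consonant /w/, so [i] is inserted word-finally. /faodudjibapedubaw/ → faodudjibapedubawi.

faodudjibapedubawi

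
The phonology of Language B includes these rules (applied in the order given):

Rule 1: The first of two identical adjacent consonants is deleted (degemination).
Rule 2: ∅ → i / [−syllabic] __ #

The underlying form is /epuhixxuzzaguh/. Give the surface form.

Rule 1 (degemination): /xx/ is a geminate; the first /x/ deletes. /zz/ is a geminate; the first /z/ deletes. /epuhixxuzzaguh/ → epuhixuzaguh.
Rule 2 (final i-epenthesis): the form ends in the consonant /h/, so [i] is inserted word-finally. /epuhixuzaguh/ → epuhixuzaguhi.

epuhixuzaguhi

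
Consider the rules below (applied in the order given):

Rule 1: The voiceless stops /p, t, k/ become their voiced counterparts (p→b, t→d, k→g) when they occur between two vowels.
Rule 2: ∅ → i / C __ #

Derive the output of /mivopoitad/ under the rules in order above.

Rule 1 (intervocalic voicing): /p/ is a voiceless stop between vowels /o/ and /o/, so it voices to [b]. /t/ is a voiceless stop between vowels /i/ and /a/, so it voices to [d]. /mivopoitad/ → mivoboidad.
Rule 2 (final i-epenthesis): the form ends in the consonant /d/, so [i] is inserted word-finally. /mivoboidad/ → mivoboidadi.

mivoboidadi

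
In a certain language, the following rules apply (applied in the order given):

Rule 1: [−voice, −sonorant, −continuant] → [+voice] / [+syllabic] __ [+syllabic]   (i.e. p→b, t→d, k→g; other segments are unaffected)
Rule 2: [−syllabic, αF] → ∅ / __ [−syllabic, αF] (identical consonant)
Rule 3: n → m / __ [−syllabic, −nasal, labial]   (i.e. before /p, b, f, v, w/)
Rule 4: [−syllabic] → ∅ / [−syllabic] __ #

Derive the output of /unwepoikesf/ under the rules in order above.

umweboiges

Rule 1 (intervocalic voicing): /p/ is a voiceless stop between vowels /e/ and /o/, so it voices to [b]. /k/ is a voiceless stop between vowels /i/ and /e/, so it voices to [g]. /unwepoikesf/ → unweboigesf.
Rule 2 (degemination): no segment meets the environment; /unweboigesf/ is unchanged.
Rule 3 (nasal place assimilation): /n/ precedes the labial consonant /w/, so it assimilates in place to [m]. /unweboigesf/ → umweboigesf.
Rule 4 (final cluster simplification): /f/ is the second consonant of a word-final cluster /sf/, so it deletes. /umweboigesf/ → umweboiges.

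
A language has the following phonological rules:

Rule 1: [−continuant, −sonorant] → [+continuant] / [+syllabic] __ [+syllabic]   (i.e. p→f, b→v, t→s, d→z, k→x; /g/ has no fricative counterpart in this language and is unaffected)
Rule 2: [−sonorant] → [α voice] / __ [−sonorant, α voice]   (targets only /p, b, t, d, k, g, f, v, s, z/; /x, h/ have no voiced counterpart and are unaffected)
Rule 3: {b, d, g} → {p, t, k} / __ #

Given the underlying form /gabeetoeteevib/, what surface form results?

gaveesoeseevip

Rule 1 (intervocalic spirantization): /b/ is a stop between vowels /a/ and /e/, so it spirantizes to the fricative [v]. /t/ is a stop between vowels /e/ and /o/, so it spirantizes to the fricative [s]. /t/ is a stop between vowels /e/ and /e/, so it spirantizes to the fricative [s]. /gabeetoeteevib/ → gaveesoeseevib.
Rule 2 (regressive voicing assimilation): no segment meets the environment; /gaveesoeseevib/ is unchanged.
Rule 3 (final devoicing): /b/ is a voiced stop in word-final position, so it devoices to [p]. /gaveesoeseevib/ → gaveesoeseevip.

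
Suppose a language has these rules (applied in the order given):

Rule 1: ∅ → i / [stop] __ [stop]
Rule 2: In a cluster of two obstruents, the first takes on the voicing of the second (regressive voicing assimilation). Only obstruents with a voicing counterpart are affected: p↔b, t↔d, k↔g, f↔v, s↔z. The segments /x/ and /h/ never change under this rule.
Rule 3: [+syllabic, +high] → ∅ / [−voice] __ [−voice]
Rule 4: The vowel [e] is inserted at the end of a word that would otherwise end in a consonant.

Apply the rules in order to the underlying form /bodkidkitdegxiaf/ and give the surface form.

bodikidiktidekxiafe

Rule 1 (stop-cluster i-epenthesis): /d/ and /k/ form a stop–stop cluster, so [i] is inserted between them. /d/ and /k/ form a stop–stop cluster, so [i] is inserted between them. /t/ and /d/ form a stop–stop cluster, so [i] is inserted between them. /bodkidkitdegxiaf/ → bodikidikitidegxiaf.
Rule 2 (regressive voicing assimilation): /g/ precedes the voiceless obstruent /x/, so it devoices to [k] by assimilation. /bodikidikitidegxiaf/ → bodikidikitidekxiaf.
Rule 3 (high vowel syncope): /i/ is a high vowel flanked by voiceless consonants /k/ and /t/, so it deletes. /bodikidikitidekxiaf/ → bodikidiktidekxiaf.
Rule 4 (final e-epenthesis): the form ends in the consonant /f/, so [e] is inserted word-finally. /bodikidiktidekxiaf/ → bodikidiktidekxiafe.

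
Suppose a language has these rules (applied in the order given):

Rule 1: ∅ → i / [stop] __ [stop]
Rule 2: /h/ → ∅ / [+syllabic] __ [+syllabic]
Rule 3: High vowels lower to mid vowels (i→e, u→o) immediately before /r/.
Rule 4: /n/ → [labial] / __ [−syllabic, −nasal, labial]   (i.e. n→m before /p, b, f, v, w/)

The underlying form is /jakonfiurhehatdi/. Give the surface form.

Rule 1 (stop-cluster i-epenthesis): /t/ and /d/ form a stop–stop cluster, so [i] is inserted between them. /jakonfiurhehatdi/ → jakonfiurhehatidi.
Rule 2 (intervocalic h-deletion): /h/ occurs between vowels /e/ and /a/, so it deletes. /jakonfiurhehatidi/ → jakonfiurheatidi.
Rule 3 (pre-rhotic lowering): /u/ is a high vowel immediately before /r/, so it lowers to [o]. /jakonfiurheatidi/ → jakonfiorheatidi.
Rule 4 (nasal place assimilation): /n/ precedes the labial consonant /f/, so it assimilates in place to [m]. /jakonfiorheatidi/ → jakomfiorheatidi.

jakomfiorheatidi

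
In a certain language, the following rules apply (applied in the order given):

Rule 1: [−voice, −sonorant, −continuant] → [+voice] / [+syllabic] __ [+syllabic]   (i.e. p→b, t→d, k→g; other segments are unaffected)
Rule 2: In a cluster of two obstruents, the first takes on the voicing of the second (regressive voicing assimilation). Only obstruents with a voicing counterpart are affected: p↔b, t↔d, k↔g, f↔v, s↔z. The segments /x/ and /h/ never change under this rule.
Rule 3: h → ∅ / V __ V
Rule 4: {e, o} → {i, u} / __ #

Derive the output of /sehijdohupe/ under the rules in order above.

seijdoubi

Rule 1 (intervocalic voicing): /p/ is a voiceless stop between vowels /u/ and /e/, so it voices to [b]. /sehijdohupe/ → sehijdohube.
Rule 2 (regressive voicing assimilation): no segment meets the environment; /sehijdohube/ is unchanged.
Rule 3 (intervocalic h-deletion): /h/ occurs between vowels /e/ and /i/, so it deletes. /h/ occurs between vowels /o/ and /u/, so it deletes. /sehijdohube/ → seijdoube.
Rule 4 (final vowel raising): /e/ is a mid vowel in word-final position, so it raises to [i]. /seijdoube/ → seijdoubi.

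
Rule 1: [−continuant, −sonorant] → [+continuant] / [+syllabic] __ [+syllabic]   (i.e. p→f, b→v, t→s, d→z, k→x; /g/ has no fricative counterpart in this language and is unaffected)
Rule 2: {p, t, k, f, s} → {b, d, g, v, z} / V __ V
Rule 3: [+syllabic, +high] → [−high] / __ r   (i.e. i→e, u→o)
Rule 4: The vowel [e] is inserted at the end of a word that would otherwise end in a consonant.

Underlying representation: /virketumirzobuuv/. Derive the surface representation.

verkezumerzovuuve

Rule 1 (intervocalic spirantization): /t/ is a stop between vowels /e/ and /u/, so it spirantizes to the fricative [s]. /b/ is a stop between vowels /o/ and /u/, so it spirantizes to the fricative [v]. /virketumirzobuuv/ → virkesumirzovuuv.
Rule 2 (intervocalic voicing): /s/ is a voiceless obstruent between vowels /e/ and /u/, so it voices to [z]. /virkesumirzovuuv/ → virkezumirzovuuv.
Rule 3 (pre-rhotic lowering): /i/ is a high vowel immediately before /r/, so it lowers to [e]. /i/ is a high vowel immediately before /r/, so it lowers to [e]. /virkezumirzovuuv/ → verkezumerzovuuv.
Rule 4 (final e-epenthesis): the form ends in the consonant /v/, so [e] is inserted word-finally. /verkezumerzovuuv/ → verkezumerzovuuve.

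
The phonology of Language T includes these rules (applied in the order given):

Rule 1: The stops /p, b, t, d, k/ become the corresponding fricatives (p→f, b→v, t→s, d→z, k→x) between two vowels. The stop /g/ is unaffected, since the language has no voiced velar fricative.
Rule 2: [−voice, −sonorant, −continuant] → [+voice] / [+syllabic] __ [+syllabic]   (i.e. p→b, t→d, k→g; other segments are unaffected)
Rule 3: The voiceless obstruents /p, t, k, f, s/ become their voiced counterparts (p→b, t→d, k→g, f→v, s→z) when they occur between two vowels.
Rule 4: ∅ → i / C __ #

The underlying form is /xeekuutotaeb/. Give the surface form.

Rule 1 (intervocalic spirantization): /k/ is a stop between vowels /e/ and /u/, so it spirantizes to the fricative [x]. /t/ is a stop between vowels /u/ and /o/, so it spirantizes to the fricative [s]. /t/ is a stop between vowels /o/ and /a/, so it spirantizes to the fricative [s]. /xeekuutotaeb/ → xeexuusosaeb.
Rule 2 (intervocalic voicing): no segment meets the environment; /xeexuusosaeb/ is unchanged.
Rule 3 (intervocalic voicing): /s/ is a voiceless obstruent between vowels /u/ and /o/, so it voices to [z]. /s/ is a voiceless obstruent between vowels /o/ and /a/, so it voices to [z]. /xeexuusosaeb/ → xeexuuzozaeb.
Rule 4 (final i-epenthesis): the form ends in the consonant /b/, so [i] is inserted word-finally. /xeexuuzozaeb/ → xeexuuzozaebi.

xeexuuzozaebi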